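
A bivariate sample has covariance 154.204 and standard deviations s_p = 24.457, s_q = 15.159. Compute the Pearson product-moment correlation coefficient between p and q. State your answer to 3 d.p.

0.416

r = Cov(p,q) / (s_p · s_q) = 154.204 / (24.457 × 15.159)
  = 154.204 / 370.7437 ≈ 0.416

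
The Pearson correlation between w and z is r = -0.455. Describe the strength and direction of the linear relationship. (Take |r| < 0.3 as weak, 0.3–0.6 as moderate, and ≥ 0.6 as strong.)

moderate negative

r = -0.455 < 0 so the relationship is negative.
|r| = 0.455, which falls in the moderate range.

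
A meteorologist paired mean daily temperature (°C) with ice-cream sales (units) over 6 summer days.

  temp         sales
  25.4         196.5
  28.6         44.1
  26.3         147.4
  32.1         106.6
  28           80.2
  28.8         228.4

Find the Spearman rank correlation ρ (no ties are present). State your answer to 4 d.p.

Rank temp: 1, 4, 2, 6, 3, 5
Rank sales: 5, 1, 4, 3, 2, 6
d = rank(temp) − rank(sales): -4, 3, -2, 3, 1, -1; Σd² = 40
ρ = 1 − 6Σd² / [n(n²−1)] = 1 − 6×40 / (6×35) = 1 − 240/210 ≈ -0.1429

-0.1429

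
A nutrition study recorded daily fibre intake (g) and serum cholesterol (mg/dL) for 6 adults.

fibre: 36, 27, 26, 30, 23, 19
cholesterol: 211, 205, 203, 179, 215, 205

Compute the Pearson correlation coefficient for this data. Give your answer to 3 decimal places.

-0.174

n = 6, Σx = 161, Σy = 1218, Σx² = 4491, Σy² = 248046, Σxy = 32619
nΣxy − ΣxΣy = 195714 − 196098 = -384
nΣx² − (Σx)² = 26946 − 25921 = 1025; nΣy² − (Σy)² = 1488276 − 1483524 = 4752
r = -384 / √(1025 × 4752) = -384 / 2206.9889 ≈ -0.174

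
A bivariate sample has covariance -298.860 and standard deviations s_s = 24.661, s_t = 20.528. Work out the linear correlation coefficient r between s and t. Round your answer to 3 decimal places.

-0.590

r = Cov(s,t) / (s_s · s_t) = -298.860 / (24.661 × 20.528)
  = -298.860 / 506.2410 ≈ -0.590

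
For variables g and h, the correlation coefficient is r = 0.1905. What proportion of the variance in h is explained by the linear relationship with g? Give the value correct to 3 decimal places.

0.036

r² = (0.1905)² = 0.036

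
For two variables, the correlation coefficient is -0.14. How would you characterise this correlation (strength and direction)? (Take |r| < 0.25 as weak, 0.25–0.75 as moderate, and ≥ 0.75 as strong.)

r = -0.14 < 0 so the relationship is negative.
|r| = 0.14, which falls in the weak range.

weak negative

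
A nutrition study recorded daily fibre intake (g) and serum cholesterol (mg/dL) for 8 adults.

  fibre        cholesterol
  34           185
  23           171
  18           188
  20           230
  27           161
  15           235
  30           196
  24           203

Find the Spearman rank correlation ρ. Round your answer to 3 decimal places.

Rank fibre: 8, 4, 2, 3, 6, 1, 7, 5
Rank cholesterol: 3, 2, 4, 7, 1, 8, 5, 6
d = rank(fibre) − rank(cholesterol): 5, 2, -2, -4, 5, -7, 2, -1; Σd² = 128
ρ = 1 − 6Σd² / [n(n²−1)] = 1 − 6×128 / (8×63) = 1 − 768/504 ≈ -0.524

-0.524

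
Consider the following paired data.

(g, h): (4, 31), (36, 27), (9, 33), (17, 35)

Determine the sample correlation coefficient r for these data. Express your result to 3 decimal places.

-0.632

n = 4, Σg = 66, Σh = 126, Σg² = 1682, Σh² = 4004, Σgh = 1988
nΣgh − ΣgΣh = 7952 − 8316 = -364
nΣg² − (Σg)² = 6728 − 4356 = 2372; nΣh² − (Σh)² = 16016 − 15876 = 140
r = -364 / √(2372 × 140) = -364 / 576.2638 ≈ -0.632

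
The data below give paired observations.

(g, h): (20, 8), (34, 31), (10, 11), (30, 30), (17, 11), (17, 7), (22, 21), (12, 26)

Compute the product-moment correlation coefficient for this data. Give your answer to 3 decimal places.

n = 8, Σg = 162, Σh = 145, Σg² = 3762, Σh² = 3333, Σgh = 3304
nΣgh − ΣgΣh = 26432 − 23490 = 2942
nΣg² − (Σg)² = 30096 − 26244 = 3852; nΣh² − (Σh)² = 26664 − 21025 = 5639
r = 2942 / √(3852 × 5639) = 2942 / 4660.6253 ≈ 0.631

0.631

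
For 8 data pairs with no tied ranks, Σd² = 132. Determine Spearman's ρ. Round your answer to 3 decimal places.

ρ = 1 − 6Σd² / [n(n²−1)] = 1 − 6×132 / (8×63)
  = 1 − 792/504 = 1 − 1.5714 ≈ -0.571

-0.571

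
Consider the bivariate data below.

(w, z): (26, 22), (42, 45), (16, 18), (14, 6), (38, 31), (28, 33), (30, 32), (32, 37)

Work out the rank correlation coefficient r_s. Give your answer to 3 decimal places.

Rank w: 3, 8, 2, 1, 7, 4, 5, 6
Rank z: 3, 8, 2, 1, 4, 6, 5, 7
d = rank(w) − rank(z): 0, 0, 0, 0, 3, -2, 0, -1; Σd² = 14
ρ = 1 − 6Σd² / [n(n²−1)] = 1 − 6×14 / (8×63) = 1 − 84/504 ≈ 0.833

0.833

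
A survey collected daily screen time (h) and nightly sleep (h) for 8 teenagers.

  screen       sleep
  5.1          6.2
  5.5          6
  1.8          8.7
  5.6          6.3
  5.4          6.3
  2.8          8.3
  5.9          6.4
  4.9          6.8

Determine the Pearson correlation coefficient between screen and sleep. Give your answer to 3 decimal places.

-0.971

n = 8, Σx = 37, Σy = 55, Σx² = 186.68, Σy² = 385.6, Σxy = 243.9
nΣxy − ΣxΣy = 1951.2 − 2035 = -83.8
nΣx² − (Σx)² = 1493.44 − 1369 = 124.44; nΣy² − (Σy)² = 3084.8 − 3025 = 59.8
r = -83.8 / √(124.44 × 59.8) = -83.8 / 86.2642 ≈ -0.971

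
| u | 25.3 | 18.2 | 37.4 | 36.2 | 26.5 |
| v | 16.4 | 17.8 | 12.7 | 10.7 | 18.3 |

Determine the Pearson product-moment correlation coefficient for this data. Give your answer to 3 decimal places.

-0.875

n = 5, Σu = 143.6, Σv = 75.9, Σu² = 4382.78, Σv² = 1196.47, Σuv = 2086.15
nΣuv − ΣuΣv = 10430.75 − 10899.24 = -468.49
nΣu² − (Σu)² = 21913.9 − 20620.96 = 1292.94; nΣv² − (Σv)² = 5982.35 − 5760.81 = 221.54
r = -468.49 / √(1292.94 × 221.54) = -468.49 / 535.1990 ≈ -0.875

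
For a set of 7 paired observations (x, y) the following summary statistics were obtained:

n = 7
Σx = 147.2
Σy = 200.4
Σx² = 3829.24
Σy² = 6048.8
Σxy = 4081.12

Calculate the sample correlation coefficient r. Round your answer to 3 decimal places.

r = (nΣxy − ΣxΣy) / √[(nΣx² − (Σx)²)(nΣy² − (Σy)²)]
Numerator: 7×4081.12 − 147.2×200.4 = -931.04
Denominator: √[(26804.68 − 21667.84)(42341.6 − 40160.16)] = √[5136.84 × 2181.44] = 3347.4928
r = -931.04 / 3347.4928 ≈ -0.278

-0.278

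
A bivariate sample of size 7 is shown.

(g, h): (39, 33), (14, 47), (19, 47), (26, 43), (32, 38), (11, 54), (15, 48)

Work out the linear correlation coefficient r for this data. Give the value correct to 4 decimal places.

-0.9728

n = 7, Σg = 156, Σh = 310, Σg² = 4124, Σh² = 14020, Σgh = 6486
nΣgh − ΣgΣh = 45402 − 48360 = -2958
nΣg² − (Σg)² = 28868 − 24336 = 4532; nΣh² − (Σh)² = 98140 − 96100 = 2040
r = -2958 / √(4532 × 2040) = -2958 / 3040.6052 ≈ -0.9728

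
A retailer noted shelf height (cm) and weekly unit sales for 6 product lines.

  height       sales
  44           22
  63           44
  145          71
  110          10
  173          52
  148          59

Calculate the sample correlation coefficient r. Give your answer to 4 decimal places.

n = 6, Σx = 683, Σy = 258, Σx² = 90863, Σy² = 13746, Σxy = 32863
nΣxy − ΣxΣy = 197178 − 176214 = 20964
nΣx² − (Σx)² = 545178 − 466489 = 78689; nΣy² − (Σy)² = 82476 − 66564 = 15912
r = 20964 / √(78689 × 15912) = 20964 / 35385.0162 ≈ 0.5925

0.5925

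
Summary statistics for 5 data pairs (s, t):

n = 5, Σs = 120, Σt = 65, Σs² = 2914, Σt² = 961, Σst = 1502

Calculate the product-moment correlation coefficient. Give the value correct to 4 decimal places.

r = (nΣst − ΣsΣt) / √[(nΣs² − (Σs)²)(nΣt² − (Σt)²)]
Numerator: 5×1502 − 120×65 = -290
Denominator: √[(14570 − 14400)(4805 − 4225)] = √[170 × 580] = 314.0064
r = -290 / 314.0064 ≈ -0.9235

-0.9235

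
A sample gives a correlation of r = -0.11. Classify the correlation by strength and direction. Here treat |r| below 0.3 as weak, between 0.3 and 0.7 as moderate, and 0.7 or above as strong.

r = -0.11 < 0 so the relationship is negative.
|r| = 0.11, which falls in the weak range.

weak negative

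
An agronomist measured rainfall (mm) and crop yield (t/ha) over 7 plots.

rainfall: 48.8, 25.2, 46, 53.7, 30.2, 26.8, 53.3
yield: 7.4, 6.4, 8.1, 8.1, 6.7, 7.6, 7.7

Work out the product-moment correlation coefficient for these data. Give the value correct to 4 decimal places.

n = 7, Σx = 284, Σy = 52, Σx² = 12487.34, Σy² = 388.88, Σxy = 2146.4
nΣxy − ΣxΣy = 15024.8 − 14768 = 256.8
nΣx² − (Σx)² = 87411.38 − 80656 = 6755.38; nΣy² − (Σy)² = 2722.16 − 2704 = 18.16
r = 256.8 / √(6755.38 × 18.16) = 256.8 / 350.2538 ≈ 0.7332

0.7332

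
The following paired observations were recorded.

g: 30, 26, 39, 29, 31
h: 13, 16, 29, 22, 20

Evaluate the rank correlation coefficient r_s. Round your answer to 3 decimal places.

0.500

Rank g: 3, 1, 5, 2, 4
Rank h: 1, 2, 5, 4, 3
d = rank(g) − rank(h): 2, -1, 0, -2, 1; Σd² = 10
ρ = 1 − 6Σd² / [n(n²−1)] = 1 − 6×10 / (5×24) = 1 − 60/120 ≈ 0.500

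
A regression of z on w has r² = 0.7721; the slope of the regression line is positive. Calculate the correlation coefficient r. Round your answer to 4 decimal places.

0.8787

|r| = √0.7721 = 0.8787
The association is positive, so r = 0.8787.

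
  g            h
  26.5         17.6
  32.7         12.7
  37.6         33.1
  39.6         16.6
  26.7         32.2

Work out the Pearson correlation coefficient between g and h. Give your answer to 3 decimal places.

-0.072

n = 5, Σg = 163.1, Σh = 112.2, Σg² = 5466.35, Σh² = 2879.06, Σgh = 3643.35
nΣgh − ΣgΣh = 18216.75 − 18299.82 = -83.07
nΣg² − (Σg)² = 27331.75 − 26601.61 = 730.14; nΣh² − (Σh)² = 14395.3 − 12588.84 = 1806.46
r = -83.07 / √(730.14 × 1806.46) = -83.07 / 1148.4636 ≈ -0.072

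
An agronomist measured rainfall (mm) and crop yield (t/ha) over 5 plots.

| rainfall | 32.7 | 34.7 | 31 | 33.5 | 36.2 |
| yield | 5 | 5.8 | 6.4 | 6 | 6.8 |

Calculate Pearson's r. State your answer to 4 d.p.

0.3216

n = 5, Σx = 168.1, Σy = 30, Σx² = 5667.07, Σy² = 181.84, Σxy = 1010.32
nΣxy − ΣxΣy = 5051.6 − 5043 = 8.6
nΣx² − (Σx)² = 28335.35 − 28257.61 = 77.74; nΣy² − (Σy)² = 909.2 − 900 = 9.2
r = 8.6 / √(77.74 × 9.2) = 8.6 / 26.7434 ≈ 0.3216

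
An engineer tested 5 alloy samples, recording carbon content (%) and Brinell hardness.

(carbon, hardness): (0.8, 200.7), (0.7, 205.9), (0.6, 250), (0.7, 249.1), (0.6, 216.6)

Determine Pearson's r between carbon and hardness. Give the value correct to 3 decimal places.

n = 5, Σx = 3.4, Σy = 1122.3, Σx² = 2.34, Σy² = 254141.67, Σxy = 759.02
nΣxy − ΣxΣy = 3795.1 − 3815.82 = -20.72
nΣx² − (Σx)² = 11.7 − 11.56 = 0.14; nΣy² − (Σy)² = 1270708.35 − 1259557.29 = 11151.06
r = -20.72 / √(0.14 × 11151.06) = -20.72 / 39.5114 ≈ -0.524

-0.524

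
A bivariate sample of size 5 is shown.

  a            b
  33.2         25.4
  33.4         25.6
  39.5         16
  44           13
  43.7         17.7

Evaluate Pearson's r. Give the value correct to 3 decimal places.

-0.921

n = 5, Σa = 193.8, Σb = 97.7, Σa² = 7623.74, Σb² = 2038.81, Σab = 3675.81
nΣab − ΣaΣb = 18379.05 − 18934.26 = -555.21
nΣa² − (Σa)² = 38118.7 − 37558.44 = 560.26; nΣb² − (Σb)² = 10194.05 − 9545.29 = 648.76
r = -555.21 / √(560.26 × 648.76) = -555.21 / 602.8883 ≈ -0.921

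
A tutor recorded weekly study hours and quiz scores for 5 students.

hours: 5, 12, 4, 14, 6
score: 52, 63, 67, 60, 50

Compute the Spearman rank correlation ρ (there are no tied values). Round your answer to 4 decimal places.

-0.2000

Rank hours: 2, 4, 1, 5, 3
Rank score: 2, 4, 5, 3, 1
d = rank(hours) − rank(score): 0, 0, -4, 2, 2; Σd² = 24
ρ = 1 − 6Σd² / [n(n²−1)] = 1 − 6×24 / (5×24) = 1 − 144/120 ≈ -0.2000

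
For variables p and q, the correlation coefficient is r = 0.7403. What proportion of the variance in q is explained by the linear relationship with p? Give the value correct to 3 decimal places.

r² = (0.7403)² = 0.548

0.548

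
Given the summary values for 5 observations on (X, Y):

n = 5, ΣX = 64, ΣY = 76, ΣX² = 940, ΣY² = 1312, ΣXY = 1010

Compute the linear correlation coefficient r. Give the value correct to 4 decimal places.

0.2703

r = (nΣXY − ΣXΣY) / √[(nΣX² − (ΣX)²)(nΣY² − (ΣY)²)]
Numerator: 5×1010 − 64×76 = 186
Denominator: √[(4700 − 4096)(6560 − 5776)] = √[604 × 784] = 688.1395
r = 186 / 688.1395 ≈ 0.2703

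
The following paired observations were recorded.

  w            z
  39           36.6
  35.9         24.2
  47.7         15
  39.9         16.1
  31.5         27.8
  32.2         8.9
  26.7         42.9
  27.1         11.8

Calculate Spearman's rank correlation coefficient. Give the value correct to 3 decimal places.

Rank w: 6, 5, 8, 7, 3, 4, 1, 2
Rank z: 7, 5, 3, 4, 6, 1, 8, 2
d = rank(w) − rank(z): -1, 0, 5, 3, -3, 3, -7, 0; Σd² = 102
ρ = 1 − 6Σd² / [n(n²−1)] = 1 − 6×102 / (8×63) = 1 − 612/504 ≈ -0.214

-0.214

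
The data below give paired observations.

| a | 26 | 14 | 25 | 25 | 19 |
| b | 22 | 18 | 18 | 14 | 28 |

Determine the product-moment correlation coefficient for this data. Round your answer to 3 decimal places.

-0.219

n = 5, Σa = 109, Σb = 100, Σa² = 2483, Σb² = 2112, Σab = 2156
nΣab − ΣaΣb = 10780 − 10900 = -120
nΣa² − (Σa)² = 12415 − 11881 = 534; nΣb² − (Σb)² = 10560 − 10000 = 560
r = -120 / √(534 × 560) = -120 / 546.8455 ≈ -0.219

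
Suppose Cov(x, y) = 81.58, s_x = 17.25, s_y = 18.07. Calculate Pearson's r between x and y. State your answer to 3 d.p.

r = Cov(x,y) / (s_x · s_y) = 81.58 / (17.25 × 18.07)
  = 81.58 / 311.7075 ≈ 0.262

0.262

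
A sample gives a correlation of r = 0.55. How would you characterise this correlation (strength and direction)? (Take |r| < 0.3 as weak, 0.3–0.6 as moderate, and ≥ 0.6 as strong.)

r = 0.55 > 0 so the relationship is positive.
|r| = 0.55, which falls in the moderate range.

moderate positive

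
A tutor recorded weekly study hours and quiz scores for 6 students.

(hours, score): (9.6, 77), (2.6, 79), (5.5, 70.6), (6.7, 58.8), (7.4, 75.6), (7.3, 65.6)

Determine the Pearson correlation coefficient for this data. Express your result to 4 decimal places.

-0.1640

n = 6, Σx = 39.1, Σy = 426.6, Σx² = 282.11, Σy² = 30630.52, Σxy = 2765.18
nΣxy − ΣxΣy = 16591.08 − 16680.06 = -88.98
nΣx² − (Σx)² = 1692.66 − 1528.81 = 163.85; nΣy² − (Σy)² = 183783.12 − 181987.56 = 1795.56
r = -88.98 / √(163.85 × 1795.56) = -88.98 / 542.4044 ≈ -0.1640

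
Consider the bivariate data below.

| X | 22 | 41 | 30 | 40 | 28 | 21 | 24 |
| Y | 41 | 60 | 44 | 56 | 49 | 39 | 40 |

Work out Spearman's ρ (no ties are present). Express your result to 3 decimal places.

0.929

Rank X: 2, 7, 5, 6, 4, 1, 3
Rank Y: 3, 7, 4, 6, 5, 1, 2
d = rank(X) − rank(Y): -1, 0, 1, 0, -1, 0, 1; Σd² = 4
ρ = 1 − 6Σd² / [n(n²−1)] = 1 − 6×4 / (7×48) = 1 − 24/336 ≈ 0.929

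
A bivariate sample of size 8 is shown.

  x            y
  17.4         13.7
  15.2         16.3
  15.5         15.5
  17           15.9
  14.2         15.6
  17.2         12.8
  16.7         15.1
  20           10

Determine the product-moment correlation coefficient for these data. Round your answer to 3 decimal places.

n = 8, Σx = 133.2, Σy = 114.9, Σx² = 2239.42, Σy² = 1681.65, Σxy = 1890.54
nΣxy − ΣxΣy = 15124.32 − 15304.68 = -180.36
nΣx² − (Σx)² = 17915.36 − 17742.24 = 173.12; nΣy² − (Σy)² = 13453.2 − 13202.01 = 251.19
r = -180.36 / √(173.12 × 251.19) = -180.36 / 208.5330 ≈ -0.865

-0.865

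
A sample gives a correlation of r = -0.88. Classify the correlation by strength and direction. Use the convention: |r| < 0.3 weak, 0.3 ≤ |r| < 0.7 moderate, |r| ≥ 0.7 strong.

r = -0.88 < 0 so the relationship is negative.
|r| = 0.88, which falls in the strong range.

strong negative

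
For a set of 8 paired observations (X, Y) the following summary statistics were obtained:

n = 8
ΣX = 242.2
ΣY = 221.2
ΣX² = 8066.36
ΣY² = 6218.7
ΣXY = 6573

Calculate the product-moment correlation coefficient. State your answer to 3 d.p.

-0.451

r = (nΣXY − ΣXΣY) / √[(nΣX² − (ΣX)²)(nΣY² − (ΣY)²)]
Numerator: 8×6573 − 242.2×221.2 = -990.64
Denominator: √[(64530.88 − 58660.84)(49749.6 − 48929.44)] = √[5870.04 × 820.16] = 2194.1677
r = -990.64 / 2194.1677 ≈ -0.451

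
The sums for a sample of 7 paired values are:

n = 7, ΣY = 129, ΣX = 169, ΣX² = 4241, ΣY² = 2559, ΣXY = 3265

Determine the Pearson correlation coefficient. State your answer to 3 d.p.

0.881

r = (nΣXY − ΣXΣY) / √[(nΣX² − (ΣX)²)(nΣY² − (ΣY)²)]
Numerator: 7×3265 − 169×129 = 1054
Denominator: √[(29687 − 28561)(17913 − 16641)] = √[1126 × 1272] = 1196.7757
r = 1054 / 1196.7757 ≈ 0.881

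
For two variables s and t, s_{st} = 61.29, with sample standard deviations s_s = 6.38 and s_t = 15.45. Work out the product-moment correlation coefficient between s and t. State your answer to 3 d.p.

r = Cov(s,t) / (s_s · s_t) = 61.29 / (6.38 × 15.45)
  = 61.29 / 98.5710 ≈ 0.622

0.622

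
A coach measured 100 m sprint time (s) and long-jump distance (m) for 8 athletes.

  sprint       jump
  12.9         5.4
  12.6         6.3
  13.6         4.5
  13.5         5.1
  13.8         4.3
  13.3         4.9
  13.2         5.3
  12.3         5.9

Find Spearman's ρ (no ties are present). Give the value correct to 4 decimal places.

-0.9524

Rank sprint: 3, 2, 7, 6, 8, 5, 4, 1
Rank jump: 6, 8, 2, 4, 1, 3, 5, 7
d = rank(sprint) − rank(jump): -3, -6, 5, 2, 7, 2, -1, -6; Σd² = 164
ρ = 1 − 6Σd² / [n(n²−1)] = 1 − 6×164 / (8×63) = 1 − 984/504 ≈ -0.9524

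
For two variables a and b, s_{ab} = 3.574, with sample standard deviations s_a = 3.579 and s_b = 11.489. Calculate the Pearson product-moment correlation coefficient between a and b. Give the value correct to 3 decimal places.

r = Cov(a,b) / (s_a · s_b) = 3.574 / (3.579 × 11.489)
  = 3.574 / 41.1191 ≈ 0.087

0.087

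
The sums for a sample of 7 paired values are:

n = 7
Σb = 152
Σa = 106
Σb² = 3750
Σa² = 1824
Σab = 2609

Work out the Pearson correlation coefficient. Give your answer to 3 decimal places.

0.980

r = (nΣab − ΣaΣb) / √[(nΣa² − (Σa)²)(nΣb² − (Σb)²)]
Numerator: 7×2609 − 106×152 = 2151
Denominator: √[(12768 − 11236)(26250 − 23104)] = √[1532 × 3146] = 2195.3751
r = 2151 / 2195.3751 ≈ 0.980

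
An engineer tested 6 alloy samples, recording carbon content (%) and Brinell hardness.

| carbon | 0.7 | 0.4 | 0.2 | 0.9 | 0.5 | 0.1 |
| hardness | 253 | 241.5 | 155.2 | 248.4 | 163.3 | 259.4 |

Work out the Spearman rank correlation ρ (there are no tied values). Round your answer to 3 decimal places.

Rank carbon: 5, 3, 2, 6, 4, 1
Rank hardness: 5, 3, 1, 4, 2, 6
d = rank(carbon) − rank(hardness): 0, 0, 1, 2, 2, -5; Σd² = 34
ρ = 1 − 6Σd² / [n(n²−1)] = 1 − 6×34 / (6×35) = 1 − 204/210 ≈ 0.029

0.029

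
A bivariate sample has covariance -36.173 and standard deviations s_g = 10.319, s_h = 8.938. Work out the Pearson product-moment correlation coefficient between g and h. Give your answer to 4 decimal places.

-0.3922

r = Cov(g,h) / (s_g · s_h) = -36.173 / (10.319 × 8.938)
  = -36.173 / 92.2312 ≈ -0.3922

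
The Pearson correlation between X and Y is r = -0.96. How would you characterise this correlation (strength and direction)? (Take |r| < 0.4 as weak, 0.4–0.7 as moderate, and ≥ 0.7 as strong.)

r = -0.96 < 0 so the relationship is negative.
|r| = 0.96, which falls in the strong range.

strong negative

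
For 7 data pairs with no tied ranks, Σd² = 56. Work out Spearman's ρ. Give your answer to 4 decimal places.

ρ = 1 − 6Σd² / [n(n²−1)] = 1 − 6×56 / (7×48)
  = 1 − 336/336 = 1 − 1.00000 ≈ 0.0000

0.0000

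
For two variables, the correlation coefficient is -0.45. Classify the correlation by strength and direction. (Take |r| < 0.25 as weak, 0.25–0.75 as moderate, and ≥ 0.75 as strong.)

r = -0.45 < 0 so the relationship is negative.
|r| = 0.45, which falls in the moderate range.

moderate negative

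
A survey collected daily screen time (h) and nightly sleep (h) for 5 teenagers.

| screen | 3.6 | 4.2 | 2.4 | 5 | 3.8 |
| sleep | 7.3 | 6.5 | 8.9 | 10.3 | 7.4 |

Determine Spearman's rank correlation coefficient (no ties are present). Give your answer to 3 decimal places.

Rank screen: 2, 4, 1, 5, 3
Rank sleep: 2, 1, 4, 5, 3
d = rank(screen) − rank(sleep): 0, 3, -3, 0, 0; Σd² = 18
ρ = 1 − 6Σd² / [n(n²−1)] = 1 − 6×18 / (5×24) = 1 − 108/120 ≈ 0.100

0.100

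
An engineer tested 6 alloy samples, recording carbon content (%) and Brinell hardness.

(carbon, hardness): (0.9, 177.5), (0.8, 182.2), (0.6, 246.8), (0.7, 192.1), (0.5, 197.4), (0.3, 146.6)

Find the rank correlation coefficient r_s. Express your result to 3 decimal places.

-0.086

Rank carbon: 6, 5, 3, 4, 2, 1
Rank hardness: 2, 3, 6, 4, 5, 1
d = rank(carbon) − rank(hardness): 4, 2, -3, 0, -3, 0; Σd² = 38
ρ = 1 − 6Σd² / [n(n²−1)] = 1 − 6×38 / (6×35) = 1 − 228/210 ≈ -0.086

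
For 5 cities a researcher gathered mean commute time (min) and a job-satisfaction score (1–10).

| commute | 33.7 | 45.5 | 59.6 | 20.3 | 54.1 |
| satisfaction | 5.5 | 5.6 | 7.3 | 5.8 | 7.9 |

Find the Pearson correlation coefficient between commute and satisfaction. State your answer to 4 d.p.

n = 5, Σx = 213.2, Σy = 32.1, Σx² = 10097, Σy² = 210.95, Σxy = 1420.36
nΣxy − ΣxΣy = 7101.8 − 6843.72 = 258.08
nΣx² − (Σx)² = 50485 − 45454.24 = 5030.76; nΣy² − (Σy)² = 1054.75 − 1030.41 = 24.34
r = 258.08 / √(5030.76 × 24.34) = 258.08 / 349.9267 ≈ 0.7375

0.7375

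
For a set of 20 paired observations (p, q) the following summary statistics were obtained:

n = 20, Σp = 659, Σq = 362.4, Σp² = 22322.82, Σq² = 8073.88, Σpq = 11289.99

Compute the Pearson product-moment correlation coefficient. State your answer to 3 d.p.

-0.680

r = (nΣpq − ΣpΣq) / √[(nΣp² − (Σp)²)(nΣq² − (Σq)²)]
Numerator: 20×11289.99 − 659×362.4 = -13021.8
Denominator: √[(446456.4 − 434281)(161477.6 − 131333.76)] = √[12175.4 × 30143.84] = 19157.5914
r = -13021.8 / 19157.5914 ≈ -0.680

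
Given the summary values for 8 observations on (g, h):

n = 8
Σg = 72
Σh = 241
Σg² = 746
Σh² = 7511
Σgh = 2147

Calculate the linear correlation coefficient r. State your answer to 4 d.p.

r = (nΣgh − ΣgΣh) / √[(nΣg² − (Σg)²)(nΣh² − (Σh)²)]
Numerator: 8×2147 − 72×241 = -176
Denominator: √[(5968 − 5184)(60088 − 58081)] = √[784 × 2007] = 1254.3875
r = -176 / 1254.3875 ≈ -0.1403

-0.1403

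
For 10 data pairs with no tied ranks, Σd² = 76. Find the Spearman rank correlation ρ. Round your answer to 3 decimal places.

0.539

ρ = 1 − 6Σd² / [n(n²−1)] = 1 − 6×76 / (10×99)
  = 1 − 456/990 = 1 − 0.4606 ≈ 0.539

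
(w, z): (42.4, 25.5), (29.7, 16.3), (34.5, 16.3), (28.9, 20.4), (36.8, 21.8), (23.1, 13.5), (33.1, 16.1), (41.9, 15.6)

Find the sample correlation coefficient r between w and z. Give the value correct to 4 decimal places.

n = 8, Σw = 270.4, Σz = 145.5, Σw² = 9444.38, Σz² = 2757.85, Σwz = 5017.86
nΣwz − ΣwΣz = 40142.88 − 39343.2 = 799.68
nΣw² − (Σw)² = 75555.04 − 73116.16 = 2438.88; nΣz² − (Σz)² = 22062.8 − 21170.25 = 892.55
r = 799.68 / √(2438.88 × 892.55) = 799.68 / 1475.4058 ≈ 0.5420

0.5420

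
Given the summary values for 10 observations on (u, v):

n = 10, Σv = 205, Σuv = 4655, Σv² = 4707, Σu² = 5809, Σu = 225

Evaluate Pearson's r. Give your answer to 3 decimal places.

r = (nΣuv − ΣuΣv) / √[(nΣu² − (Σu)²)(nΣv² − (Σv)²)]
Numerator: 10×4655 − 225×205 = 425
Denominator: √[(58090 − 50625)(47070 − 42025)] = √[7465 × 5045] = 6136.8498
r = 425 / 6136.8498 ≈ 0.069

0.069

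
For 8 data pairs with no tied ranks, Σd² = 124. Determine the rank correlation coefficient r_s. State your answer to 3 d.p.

ρ = 1 − 6Σd² / [n(n²−1)] = 1 − 6×124 / (8×63)
  = 1 − 744/504 = 1 − 1.4762 ≈ -0.476

-0.476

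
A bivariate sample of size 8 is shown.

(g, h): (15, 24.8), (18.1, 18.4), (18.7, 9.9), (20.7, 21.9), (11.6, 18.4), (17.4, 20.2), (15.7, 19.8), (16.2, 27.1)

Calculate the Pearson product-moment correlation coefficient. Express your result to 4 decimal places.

-0.1832

n = 8, Σg = 133.4, Σh = 160.5, Σg² = 2277.04, Σh² = 3404.27, Σgh = 2658.3
nΣgh − ΣgΣh = 21266.4 − 21410.7 = -144.3
nΣg² − (Σg)² = 18216.32 − 17795.56 = 420.76; nΣh² − (Σh)² = 27234.16 − 25760.25 = 1473.91
r = -144.3 / √(420.76 × 1473.91) = -144.3 / 787.5039 ≈ -0.1832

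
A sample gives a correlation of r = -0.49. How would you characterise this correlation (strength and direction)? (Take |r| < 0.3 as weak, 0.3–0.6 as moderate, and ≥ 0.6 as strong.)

r = -0.49 < 0 so the relationship is negative.
|r| = 0.49, which falls in the moderate range.

moderate negative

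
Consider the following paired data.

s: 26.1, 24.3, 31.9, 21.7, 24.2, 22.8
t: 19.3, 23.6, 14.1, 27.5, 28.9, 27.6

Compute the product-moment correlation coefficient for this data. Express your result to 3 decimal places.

-0.916

n = 6, Σs = 151, Σt = 141, Σs² = 3865.68, Σt² = 3481.48, Σst = 3452.41
nΣst − ΣsΣt = 20714.46 − 21291 = -576.54
nΣs² − (Σs)² = 23194.08 − 22801 = 393.08; nΣt² − (Σt)² = 20888.88 − 19881 = 1007.88
r = -576.54 / √(393.08 × 1007.88) = -576.54 / 629.4263 ≈ -0.916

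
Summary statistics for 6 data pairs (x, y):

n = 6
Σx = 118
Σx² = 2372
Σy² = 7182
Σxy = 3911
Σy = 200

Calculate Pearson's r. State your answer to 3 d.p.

r = (nΣxy − ΣxΣy) / √[(nΣx² − (Σx)²)(nΣy² − (Σy)²)]
Numerator: 6×3911 − 118×200 = -134
Denominator: √[(14232 − 13924)(43092 − 40000)] = √[308 × 3092] = 975.8770
r = -134 / 975.8770 ≈ -0.137

-0.137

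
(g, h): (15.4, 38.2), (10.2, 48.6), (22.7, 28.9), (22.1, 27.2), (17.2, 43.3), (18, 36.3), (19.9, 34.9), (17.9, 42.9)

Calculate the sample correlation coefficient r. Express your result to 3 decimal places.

n = 8, Σg = 143.4, Σh = 300.3, Σg² = 2681.16, Σh² = 11647.25, Σgh = 5201.73
nΣgh − ΣgΣh = 41613.84 − 43063.02 = -1449.18
nΣg² − (Σg)² = 21449.28 − 20563.56 = 885.72; nΣh² − (Σh)² = 93178 − 90180.09 = 2997.91
r = -1449.18 / √(885.72 × 2997.91) = -1449.18 / 1629.5118 ≈ -0.889

-0.889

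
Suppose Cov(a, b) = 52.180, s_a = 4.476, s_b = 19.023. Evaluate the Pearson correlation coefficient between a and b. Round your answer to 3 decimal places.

0.613

r = Cov(a,b) / (s_a · s_b) = 52.180 / (4.476 × 19.023)
  = 52.180 / 85.1469 ≈ 0.613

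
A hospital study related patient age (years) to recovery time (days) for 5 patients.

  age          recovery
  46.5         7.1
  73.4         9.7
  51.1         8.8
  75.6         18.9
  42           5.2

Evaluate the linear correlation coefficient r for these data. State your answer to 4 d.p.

0.8145

n = 5, Σx = 288.6, Σy = 49.7, Σx² = 17640.38, Σy² = 606.19, Σxy = 3139.05
nΣxy − ΣxΣy = 15695.25 − 14343.42 = 1351.83
nΣx² − (Σx)² = 88201.9 − 83289.96 = 4911.94; nΣy² − (Σy)² = 3030.95 − 2470.09 = 560.86
r = 1351.83 / √(4911.94 × 560.86) = 1351.83 / 1659.7924 ≈ 0.8145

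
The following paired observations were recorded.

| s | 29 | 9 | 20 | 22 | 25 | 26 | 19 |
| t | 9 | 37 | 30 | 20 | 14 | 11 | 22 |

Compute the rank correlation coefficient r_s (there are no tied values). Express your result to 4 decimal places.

-0.9643

Rank s: 7, 1, 3, 4, 5, 6, 2
Rank t: 1, 7, 6, 4, 3, 2, 5
d = rank(s) − rank(t): 6, -6, -3, 0, 2, 4, -3; Σd² = 110
ρ = 1 − 6Σd² / [n(n²−1)] = 1 − 6×110 / (7×48) = 1 − 660/336 ≈ -0.9643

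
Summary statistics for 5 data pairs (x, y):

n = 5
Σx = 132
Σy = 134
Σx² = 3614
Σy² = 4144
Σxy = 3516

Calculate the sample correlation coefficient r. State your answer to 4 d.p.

r = (nΣxy − ΣxΣy) / √[(nΣx² − (Σx)²)(nΣy² − (Σy)²)]
Numerator: 5×3516 − 132×134 = -108
Denominator: √[(18070 − 17424)(20720 − 17956)] = √[646 × 2764] = 1336.2425
r = -108 / 1336.2425 ≈ -0.0808

-0.0808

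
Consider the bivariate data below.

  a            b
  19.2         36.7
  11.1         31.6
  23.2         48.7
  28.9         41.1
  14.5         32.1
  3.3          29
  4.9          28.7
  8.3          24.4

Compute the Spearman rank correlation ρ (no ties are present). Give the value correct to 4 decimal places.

0.8810

Rank a: 6, 4, 7, 8, 5, 1, 2, 3
Rank b: 6, 4, 8, 7, 5, 3, 2, 1
d = rank(a) − rank(b): 0, 0, -1, 1, 0, -2, 0, 2; Σd² = 10
ρ = 1 − 6Σd² / [n(n²−1)] = 1 − 6×10 / (8×63) = 1 − 60/504 ≈ 0.8810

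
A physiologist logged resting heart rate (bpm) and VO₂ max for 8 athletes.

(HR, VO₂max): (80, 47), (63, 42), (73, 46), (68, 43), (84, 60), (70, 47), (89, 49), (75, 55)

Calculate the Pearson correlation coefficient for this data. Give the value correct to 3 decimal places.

0.631

n = 8, Σx = 602, Σy = 389, Σx² = 45824, Σy² = 19173, Σxy = 29504
nΣxy − ΣxΣy = 236032 − 234178 = 1854
nΣx² − (Σx)² = 366592 − 362404 = 4188; nΣy² − (Σy)² = 153384 − 151321 = 2063
r = 1854 / √(4188 × 2063) = 1854 / 2939.3612 ≈ 0.631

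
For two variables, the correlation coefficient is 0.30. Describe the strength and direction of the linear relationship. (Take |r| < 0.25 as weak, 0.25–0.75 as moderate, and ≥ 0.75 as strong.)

moderate positive

r = 0.30 > 0 so the relationship is positive.
|r| = 0.30, which falls in the moderate range.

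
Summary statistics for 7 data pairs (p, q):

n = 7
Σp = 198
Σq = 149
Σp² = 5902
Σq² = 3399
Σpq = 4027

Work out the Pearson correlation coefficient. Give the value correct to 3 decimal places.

r = (nΣpq − ΣpΣq) / √[(nΣp² − (Σp)²)(nΣq² − (Σq)²)]
Numerator: 7×4027 − 198×149 = -1313
Denominator: √[(41314 − 39204)(23793 − 22201)] = √[2110 × 1592] = 1832.7902
r = -1313 / 1832.7902 ≈ -0.716

-0.716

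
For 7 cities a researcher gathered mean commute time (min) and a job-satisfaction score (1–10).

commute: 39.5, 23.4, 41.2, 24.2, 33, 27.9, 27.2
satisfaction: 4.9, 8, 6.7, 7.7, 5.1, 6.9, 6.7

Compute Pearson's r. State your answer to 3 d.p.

-0.704

n = 7, Σx = 216.4, Σy = 46, Σx² = 6998.14, Σy² = 310.7, Σxy = 1386.18
nΣxy − ΣxΣy = 9703.26 − 9954.4 = -251.14
nΣx² − (Σx)² = 48986.98 − 46828.96 = 2158.02; nΣy² − (Σy)² = 2174.9 − 2116 = 58.9
r = -251.14 / √(2158.02 × 58.9) = -251.14 / 356.5212 ≈ -0.704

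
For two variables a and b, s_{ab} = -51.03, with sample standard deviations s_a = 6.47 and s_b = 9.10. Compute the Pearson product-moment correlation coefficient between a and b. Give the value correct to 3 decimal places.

r = Cov(a,b) / (s_a · s_b) = -51.03 / (6.47 × 9.10)
  = -51.03 / 58.8770 ≈ -0.867

-0.867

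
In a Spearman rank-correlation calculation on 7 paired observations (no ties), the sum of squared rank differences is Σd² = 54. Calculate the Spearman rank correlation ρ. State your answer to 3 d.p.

0.036

ρ = 1 − 6Σd² / [n(n²−1)] = 1 − 6×54 / (7×48)
  = 1 − 324/336 = 1 − 0.9643 ≈ 0.036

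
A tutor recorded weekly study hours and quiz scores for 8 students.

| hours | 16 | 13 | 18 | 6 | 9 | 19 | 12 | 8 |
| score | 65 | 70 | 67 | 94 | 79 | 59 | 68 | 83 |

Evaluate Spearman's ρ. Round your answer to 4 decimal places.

Rank hours: 6, 5, 7, 1, 3, 8, 4, 2
Rank score: 2, 5, 3, 8, 6, 1, 4, 7
d = rank(hours) − rank(score): 4, 0, 4, -7, -3, 7, 0, -5; Σd² = 164
ρ = 1 − 6Σd² / [n(n²−1)] = 1 − 6×164 / (8×63) = 1 − 984/504 ≈ -0.9524

-0.9524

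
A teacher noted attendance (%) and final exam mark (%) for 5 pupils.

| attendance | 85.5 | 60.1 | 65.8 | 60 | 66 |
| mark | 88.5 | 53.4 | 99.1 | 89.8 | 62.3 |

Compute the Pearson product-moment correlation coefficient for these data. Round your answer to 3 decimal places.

0.328

n = 5, Σx = 337.4, Σy = 393.1, Σx² = 23207.9, Σy² = 32449.95, Σxy = 26796.67
nΣxy − ΣxΣy = 133983.35 − 132631.94 = 1351.41
nΣx² − (Σx)² = 116039.5 − 113838.76 = 2200.74; nΣy² − (Σy)² = 162249.75 − 154527.61 = 7722.14
r = 1351.41 / √(2200.74 × 7722.14) = 1351.41 / 4122.4292 ≈ 0.328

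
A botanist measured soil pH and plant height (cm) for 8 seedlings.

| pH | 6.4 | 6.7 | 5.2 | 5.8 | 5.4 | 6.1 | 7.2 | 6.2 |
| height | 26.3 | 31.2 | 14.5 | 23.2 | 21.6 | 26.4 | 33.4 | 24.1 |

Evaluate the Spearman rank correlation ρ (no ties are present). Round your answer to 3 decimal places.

Rank pH: 6, 7, 1, 3, 2, 4, 8, 5
Rank height: 5, 7, 1, 3, 2, 6, 8, 4
d = rank(pH) − rank(height): 1, 0, 0, 0, 0, -2, 0, 1; Σd² = 6
ρ = 1 − 6Σd² / [n(n²−1)] = 1 − 6×6 / (8×63) = 1 − 36/504 ≈ 0.929

0.929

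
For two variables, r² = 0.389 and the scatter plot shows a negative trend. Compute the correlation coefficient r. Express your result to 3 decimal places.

|r| = √0.389 = 0.624
The association is negative, so r = −0.624.

-0.624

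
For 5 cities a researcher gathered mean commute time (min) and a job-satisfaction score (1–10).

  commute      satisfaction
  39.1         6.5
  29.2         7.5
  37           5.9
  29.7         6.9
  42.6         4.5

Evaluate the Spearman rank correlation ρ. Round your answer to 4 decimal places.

Rank commute: 4, 1, 3, 2, 5
Rank satisfaction: 3, 5, 2, 4, 1
d = rank(commute) − rank(satisfaction): 1, -4, 1, -2, 4; Σd² = 38
ρ = 1 − 6Σd² / [n(n²−1)] = 1 − 6×38 / (5×24) = 1 − 228/120 ≈ -0.9000

-0.9000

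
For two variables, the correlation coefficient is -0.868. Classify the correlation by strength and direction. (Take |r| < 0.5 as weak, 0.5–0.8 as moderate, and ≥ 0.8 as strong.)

r = -0.868 < 0 so the relationship is negative.
|r| = 0.868, which falls in the strong range.

strong negative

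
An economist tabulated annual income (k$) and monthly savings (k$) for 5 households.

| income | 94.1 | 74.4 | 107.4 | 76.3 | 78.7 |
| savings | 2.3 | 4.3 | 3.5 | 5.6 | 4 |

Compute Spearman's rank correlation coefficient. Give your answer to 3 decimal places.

Rank income: 4, 1, 5, 2, 3
Rank savings: 1, 4, 2, 5, 3
d = rank(income) − rank(savings): 3, -3, 3, -3, 0; Σd² = 36
ρ = 1 − 6Σd² / [n(n²−1)] = 1 − 6×36 / (5×24) = 1 − 216/120 ≈ -0.800

-0.800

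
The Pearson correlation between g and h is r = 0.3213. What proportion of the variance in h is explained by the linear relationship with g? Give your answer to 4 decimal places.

0.1032

r² = (0.3213)² = 0.1032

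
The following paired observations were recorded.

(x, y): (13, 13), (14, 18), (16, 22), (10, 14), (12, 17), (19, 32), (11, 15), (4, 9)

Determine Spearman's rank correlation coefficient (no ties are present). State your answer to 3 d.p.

0.857

Rank x: 5, 6, 7, 2, 4, 8, 3, 1
Rank y: 2, 6, 7, 3, 5, 8, 4, 1
d = rank(x) − rank(y): 3, 0, 0, -1, -1, 0, -1, 0; Σd² = 12
ρ = 1 − 6Σd² / [n(n²−1)] = 1 − 6×12 / (8×63) = 1 − 72/504 ≈ 0.857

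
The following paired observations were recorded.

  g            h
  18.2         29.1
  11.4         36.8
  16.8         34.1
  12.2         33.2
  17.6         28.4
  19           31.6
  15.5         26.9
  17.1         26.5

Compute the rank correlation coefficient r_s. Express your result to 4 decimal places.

Rank g: 7, 1, 4, 2, 6, 8, 3, 5
Rank h: 4, 8, 7, 6, 3, 5, 2, 1
d = rank(g) − rank(h): 3, -7, -3, -4, 3, 3, 1, 4; Σd² = 118
ρ = 1 − 6Σd² / [n(n²−1)] = 1 − 6×118 / (8×63) = 1 − 708/504 ≈ -0.4048

-0.4048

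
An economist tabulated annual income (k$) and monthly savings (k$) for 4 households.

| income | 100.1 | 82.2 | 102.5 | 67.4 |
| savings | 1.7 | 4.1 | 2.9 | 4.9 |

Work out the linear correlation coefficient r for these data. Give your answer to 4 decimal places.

n = 4, Σx = 352.2, Σy = 13.6, Σx² = 31825.86, Σy² = 52.12, Σxy = 1134.7
nΣxy − ΣxΣy = 4538.8 − 4789.92 = -251.12
nΣx² − (Σx)² = 127303.44 − 124044.84 = 3258.6; nΣy² − (Σy)² = 208.48 − 184.96 = 23.52
r = -251.12 / √(3258.6 × 23.52) = -251.12 / 276.8434 ≈ -0.9071

-0.9071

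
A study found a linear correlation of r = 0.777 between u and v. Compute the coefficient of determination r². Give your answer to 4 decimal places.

0.6037

r² = (0.777)² = 0.6037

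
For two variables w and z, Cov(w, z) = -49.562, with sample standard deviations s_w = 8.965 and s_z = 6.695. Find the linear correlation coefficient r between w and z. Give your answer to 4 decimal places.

-0.8257

r = Cov(w,z) / (s_w · s_z) = -49.562 / (8.965 × 6.695)
  = -49.562 / 60.0207 ≈ -0.8257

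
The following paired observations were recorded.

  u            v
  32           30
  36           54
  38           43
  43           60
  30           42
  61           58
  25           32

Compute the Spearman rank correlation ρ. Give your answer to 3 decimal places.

Rank u: 3, 4, 5, 6, 2, 7, 1
Rank v: 1, 5, 4, 7, 3, 6, 2
d = rank(u) − rank(v): 2, -1, 1, -1, -1, 1, -1; Σd² = 10
ρ = 1 − 6Σd² / [n(n²−1)] = 1 − 6×10 / (7×48) = 1 − 60/336 ≈ 0.821

0.821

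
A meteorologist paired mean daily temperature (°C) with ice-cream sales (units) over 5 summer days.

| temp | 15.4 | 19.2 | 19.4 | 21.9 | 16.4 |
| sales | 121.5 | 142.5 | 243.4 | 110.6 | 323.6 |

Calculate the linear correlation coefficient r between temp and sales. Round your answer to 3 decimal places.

n = 5, Σx = 92.3, Σy = 941.6, Σx² = 1730.73, Σy² = 211261.38, Σxy = 17058.24
nΣxy − ΣxΣy = 85291.2 − 86909.68 = -1618.48
nΣx² − (Σx)² = 8653.65 − 8519.29 = 134.36; nΣy² − (Σy)² = 1056306.9 − 886610.56 = 169696.34
r = -1618.48 / √(134.36 × 169696.34) = -1618.48 / 4774.9765 ≈ -0.339

-0.339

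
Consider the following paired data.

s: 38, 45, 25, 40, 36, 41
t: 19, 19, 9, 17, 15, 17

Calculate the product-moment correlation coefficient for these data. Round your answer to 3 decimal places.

n = 6, Σs = 225, Σt = 96, Σs² = 8671, Σt² = 1606, Σst = 3719
nΣst − ΣsΣt = 22314 − 21600 = 714
nΣs² − (Σs)² = 52026 − 50625 = 1401; nΣt² − (Σt)² = 9636 − 9216 = 420
r = 714 / √(1401 × 420) = 714 / 767.0854 ≈ 0.931

0.931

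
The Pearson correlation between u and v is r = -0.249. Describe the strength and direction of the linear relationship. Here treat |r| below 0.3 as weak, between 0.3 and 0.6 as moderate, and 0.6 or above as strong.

weak negative

r = -0.249 < 0 so the relationship is negative.
|r| = 0.249, which falls in the weak range.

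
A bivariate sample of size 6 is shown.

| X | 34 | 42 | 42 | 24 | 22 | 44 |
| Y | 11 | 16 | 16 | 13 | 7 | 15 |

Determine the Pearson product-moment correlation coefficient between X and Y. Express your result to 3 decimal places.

n = 6, ΣX = 208, ΣY = 78, ΣX² = 7680, ΣY² = 1076, ΣXY = 2844
nΣXY − ΣXΣY = 17064 − 16224 = 840
nΣX² − (ΣX)² = 46080 − 43264 = 2816; nΣY² − (ΣY)² = 6456 − 6084 = 372
r = 840 / √(2816 × 372) = 840 / 1023.4999 ≈ 0.821

0.821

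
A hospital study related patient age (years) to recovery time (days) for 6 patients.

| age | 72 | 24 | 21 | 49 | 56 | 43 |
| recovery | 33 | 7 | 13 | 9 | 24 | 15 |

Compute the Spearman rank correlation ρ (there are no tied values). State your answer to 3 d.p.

Rank age: 6, 2, 1, 4, 5, 3
Rank recovery: 6, 1, 3, 2, 5, 4
d = rank(age) − rank(recovery): 0, 1, -2, 2, 0, -1; Σd² = 10
ρ = 1 − 6Σd² / [n(n²−1)] = 1 − 6×10 / (6×35) = 1 − 60/210 ≈ 0.714

0.714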